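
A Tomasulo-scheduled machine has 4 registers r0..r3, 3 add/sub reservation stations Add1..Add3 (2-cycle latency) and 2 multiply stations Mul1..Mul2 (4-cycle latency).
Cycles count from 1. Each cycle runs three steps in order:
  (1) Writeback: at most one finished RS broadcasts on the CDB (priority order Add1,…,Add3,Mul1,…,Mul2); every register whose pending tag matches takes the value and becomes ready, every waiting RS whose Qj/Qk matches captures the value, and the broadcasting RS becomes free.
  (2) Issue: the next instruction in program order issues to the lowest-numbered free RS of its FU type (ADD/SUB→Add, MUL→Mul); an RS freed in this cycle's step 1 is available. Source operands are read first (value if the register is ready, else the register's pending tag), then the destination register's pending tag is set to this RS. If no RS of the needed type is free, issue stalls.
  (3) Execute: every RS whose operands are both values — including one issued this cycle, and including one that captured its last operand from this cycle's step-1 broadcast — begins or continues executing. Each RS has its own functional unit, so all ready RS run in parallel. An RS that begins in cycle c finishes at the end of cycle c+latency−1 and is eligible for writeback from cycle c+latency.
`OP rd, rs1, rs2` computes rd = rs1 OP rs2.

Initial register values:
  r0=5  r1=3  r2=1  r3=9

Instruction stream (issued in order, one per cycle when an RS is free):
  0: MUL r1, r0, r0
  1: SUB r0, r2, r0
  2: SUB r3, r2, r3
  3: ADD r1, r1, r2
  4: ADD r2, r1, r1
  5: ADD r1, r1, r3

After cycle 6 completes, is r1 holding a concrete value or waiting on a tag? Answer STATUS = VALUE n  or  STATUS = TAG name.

cycle 1: issue MUL r1<-Mul1 // r0:5,r1:Mul1,r2:1,r3:9
cycle 2: issue SUB r0<-Add1 // r0:Add1,r1:Mul1,r2:1,r3:9
cycle 3: issue SUB r3<-Add2 // r0:Add1,r1:Mul1,r2:1,r3:Add2
cycle 4: CDB Add1=-4; issue ADD r1<-Add1 // r0:-4,r1:Add1,r2:1,r3:Add2
cycle 5: CDB Add2=-8; issue ADD r2<-Add2 // r0:-4,r1:Add1,r2:Add2,r3:-8
cycle 6: CDB Mul1=25; issue ADD r1<-Add3 // r0:-4,r1:Add3,r2:Add2,r3:-8

STATUS = TAG Add3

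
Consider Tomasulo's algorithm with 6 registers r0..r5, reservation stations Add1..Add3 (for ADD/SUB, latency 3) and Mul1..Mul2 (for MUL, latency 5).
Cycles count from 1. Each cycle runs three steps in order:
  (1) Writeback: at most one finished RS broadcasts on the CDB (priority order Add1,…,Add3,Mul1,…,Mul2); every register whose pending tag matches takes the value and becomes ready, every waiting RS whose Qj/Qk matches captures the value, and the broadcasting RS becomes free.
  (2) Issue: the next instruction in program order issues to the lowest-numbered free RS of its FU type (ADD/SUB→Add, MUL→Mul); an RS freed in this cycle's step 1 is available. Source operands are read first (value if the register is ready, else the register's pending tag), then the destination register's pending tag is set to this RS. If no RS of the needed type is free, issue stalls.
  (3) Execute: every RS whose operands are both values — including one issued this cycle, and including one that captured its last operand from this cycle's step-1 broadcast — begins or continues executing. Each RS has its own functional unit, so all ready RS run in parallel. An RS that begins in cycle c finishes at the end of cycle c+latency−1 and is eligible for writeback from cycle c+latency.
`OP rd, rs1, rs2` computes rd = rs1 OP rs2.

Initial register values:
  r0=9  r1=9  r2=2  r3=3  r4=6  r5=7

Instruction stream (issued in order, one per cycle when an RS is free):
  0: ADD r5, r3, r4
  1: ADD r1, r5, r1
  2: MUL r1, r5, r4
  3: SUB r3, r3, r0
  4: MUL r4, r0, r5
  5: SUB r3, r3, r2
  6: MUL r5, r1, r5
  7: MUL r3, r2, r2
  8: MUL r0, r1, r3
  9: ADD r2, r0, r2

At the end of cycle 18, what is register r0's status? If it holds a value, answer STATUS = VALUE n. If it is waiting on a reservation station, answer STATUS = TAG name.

STATUS = TAG Mul1

  c1: issue ADD r5<-Add1  regs: r0:9,r1:9,r2:2,r3:3,r4:6,r5:Add1
  c2: issue ADD r1<-Add2  regs: r0:9,r1:Add2,r2:2,r3:3,r4:6,r5:Add1
  c3: issue MUL r1<-Mul1  regs: r0:9,r1:Mul1,r2:2,r3:3,r4:6,r5:Add1
  c4: CDB Add1=9; issue SUB r3<-Add1  regs: r0:9,r1:Mul1,r2:2,r3:Add1,r4:6,r5:9
  c5: issue MUL r4<-Mul2  regs: r0:9,r1:Mul1,r2:2,r3:Add1,r4:Mul2,r5:9
  c6: issue SUB r3<-Add3  regs: r0:9,r1:Mul1,r2:2,r3:Add3,r4:Mul2,r5:9
  c7: CDB Add1=-6; stall  regs: r0:9,r1:Mul1,r2:2,r3:Add3,r4:Mul2,r5:9
  c8: CDB Add2=18; stall  regs: r0:9,r1:Mul1,r2:2,r3:Add3,r4:Mul2,r5:9
  c9: CDB Mul1=54; issue MUL r5<-Mul1  regs: r0:9,r1:54,r2:2,r3:Add3,r4:Mul2,r5:Mul1
  c10: CDB Add3=-8; stall  regs: r0:9,r1:54,r2:2,r3:-8,r4:Mul2,r5:Mul1
  c11: CDB Mul2=81; issue MUL r3<-Mul2  regs: r0:9,r1:54,r2:2,r3:Mul2,r4:81,r5:Mul1
  c12: stall  regs: r0:9,r1:54,r2:2,r3:Mul2,r4:81,r5:Mul1
  c13: stall  regs: r0:9,r1:54,r2:2,r3:Mul2,r4:81,r5:Mul1
  c14: CDB Mul1=486; issue MUL r0<-Mul1  regs: r0:Mul1,r1:54,r2:2,r3:Mul2,r4:81,r5:486
  c15: issue ADD r2<-Add1  regs: r0:Mul1,r1:54,r2:Add1,r3:Mul2,r4:81,r5:486
  c16: CDB Mul2=4  regs: r0:Mul1,r1:54,r2:Add1,r3:4,r4:81,r5:486
  c17: -  regs: r0:Mul1,r1:54,r2:Add1,r3:4,r4:81,r5:486
  c18: -  regs: r0:Mul1,r1:54,r2:Add1,r3:4,r4:81,r5:486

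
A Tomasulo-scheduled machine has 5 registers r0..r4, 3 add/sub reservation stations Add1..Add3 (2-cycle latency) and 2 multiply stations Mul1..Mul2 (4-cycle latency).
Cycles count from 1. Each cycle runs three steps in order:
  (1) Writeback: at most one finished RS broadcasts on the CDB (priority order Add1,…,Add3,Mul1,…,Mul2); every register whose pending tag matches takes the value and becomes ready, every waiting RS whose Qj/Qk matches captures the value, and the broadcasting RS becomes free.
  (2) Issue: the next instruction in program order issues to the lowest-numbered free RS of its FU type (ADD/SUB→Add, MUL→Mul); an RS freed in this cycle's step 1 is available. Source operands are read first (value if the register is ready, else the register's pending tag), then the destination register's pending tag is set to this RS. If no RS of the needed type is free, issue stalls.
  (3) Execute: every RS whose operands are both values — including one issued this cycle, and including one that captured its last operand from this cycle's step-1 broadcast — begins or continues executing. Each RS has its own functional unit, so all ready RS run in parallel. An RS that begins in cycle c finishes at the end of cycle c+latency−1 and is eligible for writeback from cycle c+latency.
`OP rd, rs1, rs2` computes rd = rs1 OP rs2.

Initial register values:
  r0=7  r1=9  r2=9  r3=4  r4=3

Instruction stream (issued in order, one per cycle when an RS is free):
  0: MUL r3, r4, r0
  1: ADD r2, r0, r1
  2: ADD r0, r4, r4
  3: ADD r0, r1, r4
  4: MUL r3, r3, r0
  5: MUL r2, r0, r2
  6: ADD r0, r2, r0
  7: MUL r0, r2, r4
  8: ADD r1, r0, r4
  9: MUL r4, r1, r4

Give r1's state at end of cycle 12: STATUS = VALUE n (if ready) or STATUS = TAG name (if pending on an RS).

STATUS = TAG Add2

  c1: issue MUL r3<-Mul1  regs: r0:7,r1:9,r2:9,r3:Mul1,r4:3
  c2: issue ADD r2<-Add1  regs: r0:7,r1:9,r2:Add1,r3:Mul1,r4:3
  c3: issue ADD r0<-Add2  regs: r0:Add2,r1:9,r2:Add1,r3:Mul1,r4:3
  c4: CDB Add1=16; issue ADD r0<-Add1  regs: r0:Add1,r1:9,r2:16,r3:Mul1,r4:3
  c5: CDB Add2=6; issue MUL r3<-Mul2  regs: r0:Add1,r1:9,r2:16,r3:Mul2,r4:3
  c6: CDB Add1=12; stall  regs: r0:12,r1:9,r2:16,r3:Mul2,r4:3
  c7: CDB Mul1=21; issue MUL r2<-Mul1  regs: r0:12,r1:9,r2:Mul1,r3:Mul2,r4:3
  c8: issue ADD r0<-Add1  regs: r0:Add1,r1:9,r2:Mul1,r3:Mul2,r4:3
  c9: stall  regs: r0:Add1,r1:9,r2:Mul1,r3:Mul2,r4:3
  c10: stall  regs: r0:Add1,r1:9,r2:Mul1,r3:Mul2,r4:3
  c11: CDB Mul1=192; issue MUL r0<-Mul1  regs: r0:Mul1,r1:9,r2:192,r3:Mul2,r4:3
  c12: CDB Mul2=252; issue ADD r1<-Add2  regs: r0:Mul1,r1:Add2,r2:192,r3:252,r4:3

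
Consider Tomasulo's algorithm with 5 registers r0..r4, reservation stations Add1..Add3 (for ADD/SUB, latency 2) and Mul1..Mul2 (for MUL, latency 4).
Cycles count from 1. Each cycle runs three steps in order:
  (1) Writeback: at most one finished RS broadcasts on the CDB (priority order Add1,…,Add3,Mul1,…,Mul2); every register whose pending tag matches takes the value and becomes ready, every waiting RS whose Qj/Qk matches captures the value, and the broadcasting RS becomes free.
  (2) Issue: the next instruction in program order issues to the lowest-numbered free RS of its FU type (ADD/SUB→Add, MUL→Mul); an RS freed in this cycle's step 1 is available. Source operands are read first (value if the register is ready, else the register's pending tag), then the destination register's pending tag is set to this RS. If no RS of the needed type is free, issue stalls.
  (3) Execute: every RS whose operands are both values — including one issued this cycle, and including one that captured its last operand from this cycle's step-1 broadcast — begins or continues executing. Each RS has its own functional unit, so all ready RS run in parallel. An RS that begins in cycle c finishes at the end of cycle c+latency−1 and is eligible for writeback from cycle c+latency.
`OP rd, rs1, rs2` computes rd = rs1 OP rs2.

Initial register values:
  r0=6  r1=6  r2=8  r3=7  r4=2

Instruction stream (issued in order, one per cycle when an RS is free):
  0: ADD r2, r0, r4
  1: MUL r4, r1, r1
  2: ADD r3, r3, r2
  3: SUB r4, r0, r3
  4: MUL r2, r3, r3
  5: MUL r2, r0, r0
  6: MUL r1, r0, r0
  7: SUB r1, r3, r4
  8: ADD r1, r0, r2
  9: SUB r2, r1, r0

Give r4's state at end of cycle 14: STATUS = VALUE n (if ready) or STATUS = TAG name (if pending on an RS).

STATUS = VALUE -9

c1: issue ADD r2<-Add1 | r0:6,r1:6,r2:Add1,r3:7,r4:2
c2: issue MUL r4<-Mul1 | r0:6,r1:6,r2:Add1,r3:7,r4:Mul1
c3: CDB Add1=8; issue ADD r3<-Add1 | r0:6,r1:6,r2:8,r3:Add1,r4:Mul1
c4: issue SUB r4<-Add2 | r0:6,r1:6,r2:8,r3:Add1,r4:Add2
c5: CDB Add1=15; issue MUL r2<-Mul2 | r0:6,r1:6,r2:Mul2,r3:15,r4:Add2
c6: CDB Mul1=36; issue MUL r2<-Mul1 | r0:6,r1:6,r2:Mul1,r3:15,r4:Add2
c7: CDB Add2=-9; stall | r0:6,r1:6,r2:Mul1,r3:15,r4:-9
c8: stall | r0:6,r1:6,r2:Mul1,r3:15,r4:-9
c9: CDB Mul2=225; issue MUL r1<-Mul2 | r0:6,r1:Mul2,r2:Mul1,r3:15,r4:-9
c10: CDB Mul1=36; issue SUB r1<-Add1 | r0:6,r1:Add1,r2:36,r3:15,r4:-9
c11: issue ADD r1<-Add2 | r0:6,r1:Add2,r2:36,r3:15,r4:-9
c12: CDB Add1=24; issue SUB r2<-Add1 | r0:6,r1:Add2,r2:Add1,r3:15,r4:-9
c13: CDB Add2=42 | r0:6,r1:42,r2:Add1,r3:15,r4:-9
c14: CDB Mul2=36 | r0:6,r1:42,r2:Add1,r3:15,r4:-9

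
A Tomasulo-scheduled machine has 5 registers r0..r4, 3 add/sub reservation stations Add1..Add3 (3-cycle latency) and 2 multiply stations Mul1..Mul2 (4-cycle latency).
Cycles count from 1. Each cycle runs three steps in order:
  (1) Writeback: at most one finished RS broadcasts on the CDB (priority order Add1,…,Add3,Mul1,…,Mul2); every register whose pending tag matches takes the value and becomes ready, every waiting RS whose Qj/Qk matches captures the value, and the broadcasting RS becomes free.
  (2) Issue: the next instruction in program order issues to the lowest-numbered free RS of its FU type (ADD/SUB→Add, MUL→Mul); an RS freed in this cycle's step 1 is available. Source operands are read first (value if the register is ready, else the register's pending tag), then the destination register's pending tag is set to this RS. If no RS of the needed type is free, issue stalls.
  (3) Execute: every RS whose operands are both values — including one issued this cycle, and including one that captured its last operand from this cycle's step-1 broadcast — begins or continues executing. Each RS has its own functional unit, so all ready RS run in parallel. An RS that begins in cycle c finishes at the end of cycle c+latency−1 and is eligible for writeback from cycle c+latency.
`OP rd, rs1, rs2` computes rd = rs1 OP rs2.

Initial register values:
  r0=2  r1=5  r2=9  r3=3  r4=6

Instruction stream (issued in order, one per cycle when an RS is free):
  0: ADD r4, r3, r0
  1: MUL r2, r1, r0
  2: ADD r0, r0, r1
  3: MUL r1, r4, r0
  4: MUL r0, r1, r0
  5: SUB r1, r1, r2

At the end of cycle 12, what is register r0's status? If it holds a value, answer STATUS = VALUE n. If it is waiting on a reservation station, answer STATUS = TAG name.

  c1: issue ADD r4<-Add1  regs: r0:2,r1:5,r2:9,r3:3,r4:Add1
  c2: issue MUL r2<-Mul1  regs: r0:2,r1:5,r2:Mul1,r3:3,r4:Add1
  c3: issue ADD r0<-Add2  regs: r0:Add2,r1:5,r2:Mul1,r3:3,r4:Add1
  c4: CDB Add1=5; issue MUL r1<-Mul2  regs: r0:Add2,r1:Mul2,r2:Mul1,r3:3,r4:5
  c5: stall  regs: r0:Add2,r1:Mul2,r2:Mul1,r3:3,r4:5
  c6: CDB Add2=7; stall  regs: r0:7,r1:Mul2,r2:Mul1,r3:3,r4:5
  c7: CDB Mul1=10; issue MUL r0<-Mul1  regs: r0:Mul1,r1:Mul2,r2:10,r3:3,r4:5
  c8: issue SUB r1<-Add1  regs: r0:Mul1,r1:Add1,r2:10,r3:3,r4:5
  c9: -  regs: r0:Mul1,r1:Add1,r2:10,r3:3,r4:5
  c10: CDB Mul2=35  regs: r0:Mul1,r1:Add1,r2:10,r3:3,r4:5
  c11: -  regs: r0:Mul1,r1:Add1,r2:10,r3:3,r4:5
  c12: -  regs: r0:Mul1,r1:Add1,r2:10,r3:3,r4:5

STATUS = TAG Mul1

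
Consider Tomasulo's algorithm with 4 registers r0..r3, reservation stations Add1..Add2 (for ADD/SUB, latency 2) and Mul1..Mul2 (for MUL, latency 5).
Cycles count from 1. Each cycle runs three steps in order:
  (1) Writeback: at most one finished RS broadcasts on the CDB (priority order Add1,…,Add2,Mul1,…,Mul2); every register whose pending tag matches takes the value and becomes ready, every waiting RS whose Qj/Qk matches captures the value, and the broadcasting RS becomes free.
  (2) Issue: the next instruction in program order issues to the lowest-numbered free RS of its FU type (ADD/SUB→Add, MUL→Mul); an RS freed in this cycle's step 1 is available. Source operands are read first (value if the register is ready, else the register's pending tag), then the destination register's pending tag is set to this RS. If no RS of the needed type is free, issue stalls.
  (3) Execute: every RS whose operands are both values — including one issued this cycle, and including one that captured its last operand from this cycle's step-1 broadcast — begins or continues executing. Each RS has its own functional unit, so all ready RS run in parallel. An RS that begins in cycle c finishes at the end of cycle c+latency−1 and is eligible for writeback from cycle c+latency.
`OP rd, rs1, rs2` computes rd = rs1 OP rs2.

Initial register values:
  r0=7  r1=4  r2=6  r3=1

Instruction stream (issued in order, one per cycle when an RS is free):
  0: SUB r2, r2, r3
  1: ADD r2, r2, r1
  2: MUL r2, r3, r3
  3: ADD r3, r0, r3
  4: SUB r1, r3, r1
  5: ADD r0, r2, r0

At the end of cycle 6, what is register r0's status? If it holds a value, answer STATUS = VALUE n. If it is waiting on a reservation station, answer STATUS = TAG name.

c1: issue SUB r2<-Add1 | r0:7,r1:4,r2:Add1,r3:1
c2: issue ADD r2<-Add2 | r0:7,r1:4,r2:Add2,r3:1
c3: CDB Add1=5; issue MUL r2<-Mul1 | r0:7,r1:4,r2:Mul1,r3:1
c4: issue ADD r3<-Add1 | r0:7,r1:4,r2:Mul1,r3:Add1
c5: CDB Add2=9; issue SUB r1<-Add2 | r0:7,r1:Add2,r2:Mul1,r3:Add1
c6: CDB Add1=8; issue ADD r0<-Add1 | r0:Add1,r1:Add2,r2:Mul1,r3:8

STATUS = TAG Add1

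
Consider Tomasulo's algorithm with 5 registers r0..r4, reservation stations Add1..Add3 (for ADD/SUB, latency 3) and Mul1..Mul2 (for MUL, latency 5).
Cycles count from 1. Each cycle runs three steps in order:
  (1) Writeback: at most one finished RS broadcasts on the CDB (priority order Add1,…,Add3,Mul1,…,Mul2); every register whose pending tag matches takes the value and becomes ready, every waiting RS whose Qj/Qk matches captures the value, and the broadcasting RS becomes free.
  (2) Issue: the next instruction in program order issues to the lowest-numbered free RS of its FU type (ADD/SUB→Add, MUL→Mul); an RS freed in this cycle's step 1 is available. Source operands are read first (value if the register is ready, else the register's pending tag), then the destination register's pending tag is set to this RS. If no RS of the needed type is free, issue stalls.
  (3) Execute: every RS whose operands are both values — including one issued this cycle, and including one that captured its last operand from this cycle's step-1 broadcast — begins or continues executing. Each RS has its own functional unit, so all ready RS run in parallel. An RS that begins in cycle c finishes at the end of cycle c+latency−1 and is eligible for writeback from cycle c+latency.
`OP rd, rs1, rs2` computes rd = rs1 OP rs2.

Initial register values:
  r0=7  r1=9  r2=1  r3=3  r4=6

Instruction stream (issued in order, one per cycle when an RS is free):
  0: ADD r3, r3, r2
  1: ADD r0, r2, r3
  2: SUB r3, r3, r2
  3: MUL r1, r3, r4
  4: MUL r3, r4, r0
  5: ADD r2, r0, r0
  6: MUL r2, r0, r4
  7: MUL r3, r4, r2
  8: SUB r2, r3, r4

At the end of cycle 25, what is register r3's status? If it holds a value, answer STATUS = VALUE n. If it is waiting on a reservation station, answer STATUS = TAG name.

STATUS = VALUE 180

c1: issue ADD r3<-Add1 | r0:7,r1:9,r2:1,r3:Add1,r4:6
c2: issue ADD r0<-Add2 | r0:Add2,r1:9,r2:1,r3:Add1,r4:6
c3: issue SUB r3<-Add3 | r0:Add2,r1:9,r2:1,r3:Add3,r4:6
c4: CDB Add1=4; issue MUL r1<-Mul1 | r0:Add2,r1:Mul1,r2:1,r3:Add3,r4:6
c5: issue MUL r3<-Mul2 | r0:Add2,r1:Mul1,r2:1,r3:Mul2,r4:6
c6: issue ADD r2<-Add1 | r0:Add2,r1:Mul1,r2:Add1,r3:Mul2,r4:6
c7: CDB Add2=5; stall | r0:5,r1:Mul1,r2:Add1,r3:Mul2,r4:6
c8: CDB Add3=3; stall | r0:5,r1:Mul1,r2:Add1,r3:Mul2,r4:6
c9: stall | r0:5,r1:Mul1,r2:Add1,r3:Mul2,r4:6
c10: CDB Add1=10; stall | r0:5,r1:Mul1,r2:10,r3:Mul2,r4:6
c11: stall | r0:5,r1:Mul1,r2:10,r3:Mul2,r4:6
c12: CDB Mul2=30; issue MUL r2<-Mul2 | r0:5,r1:Mul1,r2:Mul2,r3:30,r4:6
c13: CDB Mul1=18; issue MUL r3<-Mul1 | r0:5,r1:18,r2:Mul2,r3:Mul1,r4:6
c14: issue SUB r2<-Add1 | r0:5,r1:18,r2:Add1,r3:Mul1,r4:6
c15: - | r0:5,r1:18,r2:Add1,r3:Mul1,r4:6
c16: - | r0:5,r1:18,r2:Add1,r3:Mul1,r4:6
c17: CDB Mul2=30 | r0:5,r1:18,r2:Add1,r3:Mul1,r4:6
c18: - | r0:5,r1:18,r2:Add1,r3:Mul1,r4:6
c19: - | r0:5,r1:18,r2:Add1,r3:Mul1,r4:6
c20: - | r0:5,r1:18,r2:Add1,r3:Mul1,r4:6
c21: - | r0:5,r1:18,r2:Add1,r3:Mul1,r4:6
c22: CDB Mul1=180 | r0:5,r1:18,r2:Add1,r3:180,r4:6
c23: - | r0:5,r1:18,r2:Add1,r3:180,r4:6
c24: - | r0:5,r1:18,r2:Add1,r3:180,r4:6
c25: CDB Add1=174 | r0:5,r1:18,r2:174,r3:180,r4:6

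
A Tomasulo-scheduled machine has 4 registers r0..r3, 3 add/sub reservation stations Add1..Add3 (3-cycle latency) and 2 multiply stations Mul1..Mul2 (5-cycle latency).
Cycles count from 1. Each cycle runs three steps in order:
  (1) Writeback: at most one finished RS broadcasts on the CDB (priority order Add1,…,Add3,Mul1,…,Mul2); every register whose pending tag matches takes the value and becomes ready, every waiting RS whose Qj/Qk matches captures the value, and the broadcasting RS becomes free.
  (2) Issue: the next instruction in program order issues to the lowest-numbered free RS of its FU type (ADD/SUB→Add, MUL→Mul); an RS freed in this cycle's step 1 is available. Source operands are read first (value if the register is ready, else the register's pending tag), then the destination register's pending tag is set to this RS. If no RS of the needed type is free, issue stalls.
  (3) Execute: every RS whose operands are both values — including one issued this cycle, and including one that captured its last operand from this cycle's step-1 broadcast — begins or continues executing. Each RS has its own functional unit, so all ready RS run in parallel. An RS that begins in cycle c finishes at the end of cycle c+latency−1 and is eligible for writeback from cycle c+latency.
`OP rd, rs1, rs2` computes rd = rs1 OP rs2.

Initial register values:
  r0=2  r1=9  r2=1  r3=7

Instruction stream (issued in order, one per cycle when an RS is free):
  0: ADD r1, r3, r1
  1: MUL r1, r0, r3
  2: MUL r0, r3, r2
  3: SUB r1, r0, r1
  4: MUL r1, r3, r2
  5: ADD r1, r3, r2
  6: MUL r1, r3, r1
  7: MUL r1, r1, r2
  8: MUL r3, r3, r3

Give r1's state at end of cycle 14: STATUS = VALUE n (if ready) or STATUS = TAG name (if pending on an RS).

c1: issue ADD r1<-Add1 | r0:2,r1:Add1,r2:1,r3:7
c2: issue MUL r1<-Mul1 | r0:2,r1:Mul1,r2:1,r3:7
c3: issue MUL r0<-Mul2 | r0:Mul2,r1:Mul1,r2:1,r3:7
c4: CDB Add1=16; issue SUB r1<-Add1 | r0:Mul2,r1:Add1,r2:1,r3:7
c5: stall | r0:Mul2,r1:Add1,r2:1,r3:7
c6: stall | r0:Mul2,r1:Add1,r2:1,r3:7
c7: CDB Mul1=14; issue MUL r1<-Mul1 | r0:Mul2,r1:Mul1,r2:1,r3:7
c8: CDB Mul2=7; issue ADD r1<-Add2 | r0:7,r1:Add2,r2:1,r3:7
c9: issue MUL r1<-Mul2 | r0:7,r1:Mul2,r2:1,r3:7
c10: stall | r0:7,r1:Mul2,r2:1,r3:7
c11: CDB Add1=-7; stall | r0:7,r1:Mul2,r2:1,r3:7
c12: CDB Add2=8; stall | r0:7,r1:Mul2,r2:1,r3:7
c13: CDB Mul1=7; issue MUL r1<-Mul1 | r0:7,r1:Mul1,r2:1,r3:7
c14: stall | r0:7,r1:Mul1,r2:1,r3:7

STATUS = TAG Mul1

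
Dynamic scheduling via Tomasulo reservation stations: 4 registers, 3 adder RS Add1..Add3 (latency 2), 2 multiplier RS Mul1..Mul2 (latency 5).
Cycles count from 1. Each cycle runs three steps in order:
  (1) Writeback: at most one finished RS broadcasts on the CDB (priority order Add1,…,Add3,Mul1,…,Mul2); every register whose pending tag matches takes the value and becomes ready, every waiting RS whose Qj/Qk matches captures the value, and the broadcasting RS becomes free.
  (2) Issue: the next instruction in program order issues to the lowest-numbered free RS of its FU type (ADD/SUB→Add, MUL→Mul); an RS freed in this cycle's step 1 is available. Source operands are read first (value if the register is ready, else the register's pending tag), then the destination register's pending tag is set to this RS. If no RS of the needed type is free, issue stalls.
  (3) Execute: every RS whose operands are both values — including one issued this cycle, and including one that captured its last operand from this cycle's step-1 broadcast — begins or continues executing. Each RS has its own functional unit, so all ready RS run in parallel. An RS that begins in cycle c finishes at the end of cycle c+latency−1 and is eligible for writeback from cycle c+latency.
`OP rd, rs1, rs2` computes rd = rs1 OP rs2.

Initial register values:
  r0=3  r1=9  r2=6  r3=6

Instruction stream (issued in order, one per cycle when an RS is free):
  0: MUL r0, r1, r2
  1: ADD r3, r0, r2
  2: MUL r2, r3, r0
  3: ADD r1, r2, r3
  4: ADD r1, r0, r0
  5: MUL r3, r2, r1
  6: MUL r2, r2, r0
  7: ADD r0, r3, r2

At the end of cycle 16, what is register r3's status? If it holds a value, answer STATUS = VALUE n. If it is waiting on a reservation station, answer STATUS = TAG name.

STATUS = TAG Mul1

c1: issue MUL r0<-Mul1 | r0:Mul1,r1:9,r2:6,r3:6
c2: issue ADD r3<-Add1 | r0:Mul1,r1:9,r2:6,r3:Add1
c3: issue MUL r2<-Mul2 | r0:Mul1,r1:9,r2:Mul2,r3:Add1
c4: issue ADD r1<-Add2 | r0:Mul1,r1:Add2,r2:Mul2,r3:Add1
c5: issue ADD r1<-Add3 | r0:Mul1,r1:Add3,r2:Mul2,r3:Add1
c6: CDB Mul1=54; issue MUL r3<-Mul1 | r0:54,r1:Add3,r2:Mul2,r3:Mul1
c7: stall | r0:54,r1:Add3,r2:Mul2,r3:Mul1
c8: CDB Add1=60; stall | r0:54,r1:Add3,r2:Mul2,r3:Mul1
c9: CDB Add3=108; stall | r0:54,r1:108,r2:Mul2,r3:Mul1
c10: stall | r0:54,r1:108,r2:Mul2,r3:Mul1
c11: stall | r0:54,r1:108,r2:Mul2,r3:Mul1
c12: stall | r0:54,r1:108,r2:Mul2,r3:Mul1
c13: CDB Mul2=3240; issue MUL r2<-Mul2 | r0:54,r1:108,r2:Mul2,r3:Mul1
c14: issue ADD r0<-Add1 | r0:Add1,r1:108,r2:Mul2,r3:Mul1
c15: CDB Add2=3300 | r0:Add1,r1:108,r2:Mul2,r3:Mul1
c16: - | r0:Add1,r1:108,r2:Mul2,r3:Mul1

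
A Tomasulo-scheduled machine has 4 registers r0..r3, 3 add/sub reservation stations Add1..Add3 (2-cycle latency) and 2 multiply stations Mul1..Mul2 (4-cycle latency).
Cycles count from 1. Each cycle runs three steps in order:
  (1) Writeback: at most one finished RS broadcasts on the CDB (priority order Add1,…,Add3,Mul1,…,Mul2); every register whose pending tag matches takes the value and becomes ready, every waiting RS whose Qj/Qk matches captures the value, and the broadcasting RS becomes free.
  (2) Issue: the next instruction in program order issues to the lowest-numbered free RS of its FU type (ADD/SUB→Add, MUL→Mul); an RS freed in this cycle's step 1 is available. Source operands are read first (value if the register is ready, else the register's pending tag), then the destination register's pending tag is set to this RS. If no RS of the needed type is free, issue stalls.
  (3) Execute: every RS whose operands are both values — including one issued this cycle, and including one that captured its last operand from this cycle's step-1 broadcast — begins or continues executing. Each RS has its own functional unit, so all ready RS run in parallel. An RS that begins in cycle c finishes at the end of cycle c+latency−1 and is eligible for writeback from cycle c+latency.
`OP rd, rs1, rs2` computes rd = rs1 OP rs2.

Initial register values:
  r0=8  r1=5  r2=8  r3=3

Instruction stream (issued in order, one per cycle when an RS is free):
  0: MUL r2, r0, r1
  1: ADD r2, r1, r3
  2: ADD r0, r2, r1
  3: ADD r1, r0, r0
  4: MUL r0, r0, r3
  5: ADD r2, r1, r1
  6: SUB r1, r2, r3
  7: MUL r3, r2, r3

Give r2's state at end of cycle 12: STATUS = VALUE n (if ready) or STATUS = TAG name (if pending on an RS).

c1: issue MUL r2<-Mul1 | r0:8,r1:5,r2:Mul1,r3:3
c2: issue ADD r2<-Add1 | r0:8,r1:5,r2:Add1,r3:3
c3: issue ADD r0<-Add2 | r0:Add2,r1:5,r2:Add1,r3:3
c4: CDB Add1=8; issue ADD r1<-Add1 | r0:Add2,r1:Add1,r2:8,r3:3
c5: CDB Mul1=40; issue MUL r0<-Mul1 | r0:Mul1,r1:Add1,r2:8,r3:3
c6: CDB Add2=13; issue ADD r2<-Add2 | r0:Mul1,r1:Add1,r2:Add2,r3:3
c7: issue SUB r1<-Add3 | r0:Mul1,r1:Add3,r2:Add2,r3:3
c8: CDB Add1=26; issue MUL r3<-Mul2 | r0:Mul1,r1:Add3,r2:Add2,r3:Mul2
c9: - | r0:Mul1,r1:Add3,r2:Add2,r3:Mul2
c10: CDB Add2=52 | r0:Mul1,r1:Add3,r2:52,r3:Mul2
c11: CDB Mul1=39 | r0:39,r1:Add3,r2:52,r3:Mul2
c12: CDB Add3=49 | r0:39,r1:49,r2:52,r3:Mul2

STATUS = VALUE 52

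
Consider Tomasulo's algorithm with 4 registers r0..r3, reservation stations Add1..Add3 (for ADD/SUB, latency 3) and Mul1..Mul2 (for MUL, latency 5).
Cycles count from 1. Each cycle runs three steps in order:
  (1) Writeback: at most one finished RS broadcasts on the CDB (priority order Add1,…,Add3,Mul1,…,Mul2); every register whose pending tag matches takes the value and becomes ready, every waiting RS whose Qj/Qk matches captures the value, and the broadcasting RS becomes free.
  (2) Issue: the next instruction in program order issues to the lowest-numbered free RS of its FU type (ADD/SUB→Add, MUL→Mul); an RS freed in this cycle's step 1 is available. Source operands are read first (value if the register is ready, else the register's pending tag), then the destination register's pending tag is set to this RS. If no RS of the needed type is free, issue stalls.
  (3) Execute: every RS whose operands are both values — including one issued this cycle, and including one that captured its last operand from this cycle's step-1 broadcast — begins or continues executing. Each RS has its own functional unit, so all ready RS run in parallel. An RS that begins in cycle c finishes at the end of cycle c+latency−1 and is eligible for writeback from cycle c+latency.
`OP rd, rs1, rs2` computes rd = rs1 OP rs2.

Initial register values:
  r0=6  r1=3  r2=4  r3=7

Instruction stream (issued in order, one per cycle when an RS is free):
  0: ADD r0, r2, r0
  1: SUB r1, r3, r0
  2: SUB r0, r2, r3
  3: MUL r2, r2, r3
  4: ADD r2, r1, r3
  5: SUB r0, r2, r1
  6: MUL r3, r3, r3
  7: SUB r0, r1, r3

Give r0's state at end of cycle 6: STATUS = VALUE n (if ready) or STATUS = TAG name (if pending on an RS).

  c1: issue ADD r0<-Add1  regs: r0:Add1,r1:3,r2:4,r3:7
  c2: issue SUB r1<-Add2  regs: r0:Add1,r1:Add2,r2:4,r3:7
  c3: issue SUB r0<-Add3  regs: r0:Add3,r1:Add2,r2:4,r3:7
  c4: CDB Add1=10; issue MUL r2<-Mul1  regs: r0:Add3,r1:Add2,r2:Mul1,r3:7
  c5: issue ADD r2<-Add1  regs: r0:Add3,r1:Add2,r2:Add1,r3:7
  c6: CDB Add3=-3; issue SUB r0<-Add3  regs: r0:Add3,r1:Add2,r2:Add1,r3:7

STATUS = TAG Add3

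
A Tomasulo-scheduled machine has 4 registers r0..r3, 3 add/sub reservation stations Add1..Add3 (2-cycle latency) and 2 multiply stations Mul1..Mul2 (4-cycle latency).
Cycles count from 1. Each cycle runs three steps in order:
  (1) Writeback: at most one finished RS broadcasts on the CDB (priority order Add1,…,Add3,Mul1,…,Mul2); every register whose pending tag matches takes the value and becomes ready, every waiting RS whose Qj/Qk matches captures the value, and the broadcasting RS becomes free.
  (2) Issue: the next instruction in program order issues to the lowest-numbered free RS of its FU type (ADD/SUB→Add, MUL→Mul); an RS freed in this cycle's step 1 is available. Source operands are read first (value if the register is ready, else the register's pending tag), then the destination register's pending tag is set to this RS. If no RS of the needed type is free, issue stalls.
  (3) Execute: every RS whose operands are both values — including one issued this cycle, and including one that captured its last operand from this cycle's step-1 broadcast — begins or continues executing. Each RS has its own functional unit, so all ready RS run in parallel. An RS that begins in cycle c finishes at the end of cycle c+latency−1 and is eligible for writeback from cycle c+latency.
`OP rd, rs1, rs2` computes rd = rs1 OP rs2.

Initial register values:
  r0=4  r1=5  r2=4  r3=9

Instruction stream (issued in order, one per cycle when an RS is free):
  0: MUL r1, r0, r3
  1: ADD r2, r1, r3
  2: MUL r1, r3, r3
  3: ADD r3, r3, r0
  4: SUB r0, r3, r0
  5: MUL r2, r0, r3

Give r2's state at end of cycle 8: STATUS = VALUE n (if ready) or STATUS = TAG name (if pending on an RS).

STATUS = TAG Mul1

c1: issue MUL r1<-Mul1 | r0:4,r1:Mul1,r2:4,r3:9
c2: issue ADD r2<-Add1 | r0:4,r1:Mul1,r2:Add1,r3:9
c3: issue MUL r1<-Mul2 | r0:4,r1:Mul2,r2:Add1,r3:9
c4: issue ADD r3<-Add2 | r0:4,r1:Mul2,r2:Add1,r3:Add2
c5: CDB Mul1=36; issue SUB r0<-Add3 | r0:Add3,r1:Mul2,r2:Add1,r3:Add2
c6: CDB Add2=13; issue MUL r2<-Mul1 | r0:Add3,r1:Mul2,r2:Mul1,r3:13
c7: CDB Add1=45 | r0:Add3,r1:Mul2,r2:Mul1,r3:13
c8: CDB Add3=9 | r0:9,r1:Mul2,r2:Mul1,r3:13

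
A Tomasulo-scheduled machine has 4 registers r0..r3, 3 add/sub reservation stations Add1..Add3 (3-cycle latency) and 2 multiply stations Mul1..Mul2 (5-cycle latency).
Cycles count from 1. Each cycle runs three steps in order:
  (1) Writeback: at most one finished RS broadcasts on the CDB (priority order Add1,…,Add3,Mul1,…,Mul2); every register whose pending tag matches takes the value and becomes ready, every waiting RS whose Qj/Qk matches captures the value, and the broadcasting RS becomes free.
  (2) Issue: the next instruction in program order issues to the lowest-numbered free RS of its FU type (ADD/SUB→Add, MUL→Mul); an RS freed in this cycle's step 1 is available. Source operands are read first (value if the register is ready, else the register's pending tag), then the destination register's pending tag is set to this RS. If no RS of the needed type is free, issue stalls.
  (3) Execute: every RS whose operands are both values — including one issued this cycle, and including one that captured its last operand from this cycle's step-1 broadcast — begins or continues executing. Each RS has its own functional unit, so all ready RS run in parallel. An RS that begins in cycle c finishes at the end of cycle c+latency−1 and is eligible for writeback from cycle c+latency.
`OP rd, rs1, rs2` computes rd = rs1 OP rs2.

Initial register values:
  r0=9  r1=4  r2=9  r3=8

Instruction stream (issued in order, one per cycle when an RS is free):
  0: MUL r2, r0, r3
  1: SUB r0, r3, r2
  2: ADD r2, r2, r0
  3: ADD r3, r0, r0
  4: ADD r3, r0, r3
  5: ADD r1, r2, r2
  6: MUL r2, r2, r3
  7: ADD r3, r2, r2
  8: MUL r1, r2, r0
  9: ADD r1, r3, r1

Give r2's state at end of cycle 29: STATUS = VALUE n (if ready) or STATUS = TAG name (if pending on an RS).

cycle 1: issue MUL r2<-Mul1 // r0:9,r1:4,r2:Mul1,r3:8
cycle 2: issue SUB r0<-Add1 // r0:Add1,r1:4,r2:Mul1,r3:8
cycle 3: issue ADD r2<-Add2 // r0:Add1,r1:4,r2:Add2,r3:8
cycle 4: issue ADD r3<-Add3 // r0:Add1,r1:4,r2:Add2,r3:Add3
cycle 5: stall // r0:Add1,r1:4,r2:Add2,r3:Add3
cycle 6: CDB Mul1=72; stall // r0:Add1,r1:4,r2:Add2,r3:Add3
cycle 7: stall // r0:Add1,r1:4,r2:Add2,r3:Add3
cycle 8: stall // r0:Add1,r1:4,r2:Add2,r3:Add3
cycle 9: CDB Add1=-64; issue ADD r3<-Add1 // r0:-64,r1:4,r2:Add2,r3:Add1
cycle 10: stall // r0:-64,r1:4,r2:Add2,r3:Add1
cycle 11: stall // r0:-64,r1:4,r2:Add2,r3:Add1
cycle 12: CDB Add2=8; issue ADD r1<-Add2 // r0:-64,r1:Add2,r2:8,r3:Add1
cycle 13: CDB Add3=-128; issue MUL r2<-Mul1 // r0:-64,r1:Add2,r2:Mul1,r3:Add1
cycle 14: issue ADD r3<-Add3 // r0:-64,r1:Add2,r2:Mul1,r3:Add3
cycle 15: CDB Add2=16; issue MUL r1<-Mul2 // r0:-64,r1:Mul2,r2:Mul1,r3:Add3
cycle 16: CDB Add1=-192; issue ADD r1<-Add1 // r0:-64,r1:Add1,r2:Mul1,r3:Add3
cycle 17: - // r0:-64,r1:Add1,r2:Mul1,r3:Add3
cycle 18: - // r0:-64,r1:Add1,r2:Mul1,r3:Add3
cycle 19: - // r0:-64,r1:Add1,r2:Mul1,r3:Add3
cycle 20: - // r0:-64,r1:Add1,r2:Mul1,r3:Add3
cycle 21: CDB Mul1=-1536 // r0:-64,r1:Add1,r2:-1536,r3:Add3
cycle 22: - // r0:-64,r1:Add1,r2:-1536,r3:Add3
cycle 23: - // r0:-64,r1:Add1,r2:-1536,r3:Add3
cycle 24: CDB Add3=-3072 // r0:-64,r1:Add1,r2:-1536,r3:-3072
cycle 25: - // r0:-64,r1:Add1,r2:-1536,r3:-3072
cycle 26: CDB Mul2=98304 // r0:-64,r1:Add1,r2:-1536,r3:-3072
cycle 27: - // r0:-64,r1:Add1,r2:-1536,r3:-3072
cycle 28: - // r0:-64,r1:Add1,r2:-1536,r3:-3072
cycle 29: CDB Add1=95232 // r0:-64,r1:95232,r2:-1536,r3:-3072

STATUS = VALUE -1536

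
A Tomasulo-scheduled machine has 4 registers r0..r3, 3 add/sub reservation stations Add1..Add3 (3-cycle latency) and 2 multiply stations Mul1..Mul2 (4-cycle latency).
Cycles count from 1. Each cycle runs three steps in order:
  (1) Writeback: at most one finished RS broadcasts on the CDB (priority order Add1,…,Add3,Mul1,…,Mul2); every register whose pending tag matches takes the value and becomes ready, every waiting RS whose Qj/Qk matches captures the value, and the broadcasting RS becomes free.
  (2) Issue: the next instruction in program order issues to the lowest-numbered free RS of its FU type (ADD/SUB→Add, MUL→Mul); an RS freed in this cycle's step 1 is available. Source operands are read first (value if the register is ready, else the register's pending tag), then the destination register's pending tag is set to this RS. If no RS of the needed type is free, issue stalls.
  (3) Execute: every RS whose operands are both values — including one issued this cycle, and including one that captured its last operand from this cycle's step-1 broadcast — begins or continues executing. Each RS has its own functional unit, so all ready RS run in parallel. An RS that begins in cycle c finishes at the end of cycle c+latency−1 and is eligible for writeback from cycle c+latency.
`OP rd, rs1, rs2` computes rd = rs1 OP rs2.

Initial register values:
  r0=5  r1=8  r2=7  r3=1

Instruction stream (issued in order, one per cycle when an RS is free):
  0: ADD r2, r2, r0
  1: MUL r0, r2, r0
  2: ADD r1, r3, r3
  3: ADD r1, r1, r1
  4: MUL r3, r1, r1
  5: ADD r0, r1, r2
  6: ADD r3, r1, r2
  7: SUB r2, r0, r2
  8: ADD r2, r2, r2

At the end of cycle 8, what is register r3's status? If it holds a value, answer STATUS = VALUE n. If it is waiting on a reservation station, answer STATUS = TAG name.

  c1: issue ADD r2<-Add1  regs: r0:5,r1:8,r2:Add1,r3:1
  c2: issue MUL r0<-Mul1  regs: r0:Mul1,r1:8,r2:Add1,r3:1
  c3: issue ADD r1<-Add2  regs: r0:Mul1,r1:Add2,r2:Add1,r3:1
  c4: CDB Add1=12; issue ADD r1<-Add1  regs: r0:Mul1,r1:Add1,r2:12,r3:1
  c5: issue MUL r3<-Mul2  regs: r0:Mul1,r1:Add1,r2:12,r3:Mul2
  c6: CDB Add2=2; issue ADD r0<-Add2  regs: r0:Add2,r1:Add1,r2:12,r3:Mul2
  c7: issue ADD r3<-Add3  regs: r0:Add2,r1:Add1,r2:12,r3:Add3
  c8: CDB Mul1=60; stall  regs: r0:Add2,r1:Add1,r2:12,r3:Add3

STATUS = TAG Add3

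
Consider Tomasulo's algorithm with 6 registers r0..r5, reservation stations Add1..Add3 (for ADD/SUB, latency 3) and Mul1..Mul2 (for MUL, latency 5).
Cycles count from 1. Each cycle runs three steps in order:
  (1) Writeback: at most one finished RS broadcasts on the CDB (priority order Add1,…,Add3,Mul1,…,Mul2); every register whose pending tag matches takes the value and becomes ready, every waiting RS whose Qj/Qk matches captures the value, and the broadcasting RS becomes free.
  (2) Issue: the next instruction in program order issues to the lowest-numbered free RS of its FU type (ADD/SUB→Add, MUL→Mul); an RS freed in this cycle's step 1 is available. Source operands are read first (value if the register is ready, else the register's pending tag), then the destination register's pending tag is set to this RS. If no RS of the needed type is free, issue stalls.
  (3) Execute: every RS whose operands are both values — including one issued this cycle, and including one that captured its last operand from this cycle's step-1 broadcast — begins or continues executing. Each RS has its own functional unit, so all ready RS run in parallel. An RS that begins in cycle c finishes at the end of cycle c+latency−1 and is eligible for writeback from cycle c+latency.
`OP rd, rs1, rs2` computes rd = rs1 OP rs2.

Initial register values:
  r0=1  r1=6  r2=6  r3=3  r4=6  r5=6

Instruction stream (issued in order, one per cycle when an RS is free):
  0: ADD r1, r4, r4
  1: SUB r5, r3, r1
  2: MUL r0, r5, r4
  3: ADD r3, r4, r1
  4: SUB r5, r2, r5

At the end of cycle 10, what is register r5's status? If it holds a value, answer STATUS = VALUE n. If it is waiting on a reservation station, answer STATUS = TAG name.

  c1: issue ADD r1<-Add1  regs: r0:1,r1:Add1,r2:6,r3:3,r4:6,r5:6
  c2: issue SUB r5<-Add2  regs: r0:1,r1:Add1,r2:6,r3:3,r4:6,r5:Add2
  c3: issue MUL r0<-Mul1  regs: r0:Mul1,r1:Add1,r2:6,r3:3,r4:6,r5:Add2
  c4: CDB Add1=12; issue ADD r3<-Add1  regs: r0:Mul1,r1:12,r2:6,r3:Add1,r4:6,r5:Add2
  c5: issue SUB r5<-Add3  regs: r0:Mul1,r1:12,r2:6,r3:Add1,r4:6,r5:Add3
  c6: -  regs: r0:Mul1,r1:12,r2:6,r3:Add1,r4:6,r5:Add3
  c7: CDB Add1=18  regs: r0:Mul1,r1:12,r2:6,r3:18,r4:6,r5:Add3
  c8: CDB Add2=-9  regs: r0:Mul1,r1:12,r2:6,r3:18,r4:6,r5:Add3
  c9: -  regs: r0:Mul1,r1:12,r2:6,r3:18,r4:6,r5:Add3
  c10: -  regs: r0:Mul1,r1:12,r2:6,r3:18,r4:6,r5:Add3

STATUS = TAG Add3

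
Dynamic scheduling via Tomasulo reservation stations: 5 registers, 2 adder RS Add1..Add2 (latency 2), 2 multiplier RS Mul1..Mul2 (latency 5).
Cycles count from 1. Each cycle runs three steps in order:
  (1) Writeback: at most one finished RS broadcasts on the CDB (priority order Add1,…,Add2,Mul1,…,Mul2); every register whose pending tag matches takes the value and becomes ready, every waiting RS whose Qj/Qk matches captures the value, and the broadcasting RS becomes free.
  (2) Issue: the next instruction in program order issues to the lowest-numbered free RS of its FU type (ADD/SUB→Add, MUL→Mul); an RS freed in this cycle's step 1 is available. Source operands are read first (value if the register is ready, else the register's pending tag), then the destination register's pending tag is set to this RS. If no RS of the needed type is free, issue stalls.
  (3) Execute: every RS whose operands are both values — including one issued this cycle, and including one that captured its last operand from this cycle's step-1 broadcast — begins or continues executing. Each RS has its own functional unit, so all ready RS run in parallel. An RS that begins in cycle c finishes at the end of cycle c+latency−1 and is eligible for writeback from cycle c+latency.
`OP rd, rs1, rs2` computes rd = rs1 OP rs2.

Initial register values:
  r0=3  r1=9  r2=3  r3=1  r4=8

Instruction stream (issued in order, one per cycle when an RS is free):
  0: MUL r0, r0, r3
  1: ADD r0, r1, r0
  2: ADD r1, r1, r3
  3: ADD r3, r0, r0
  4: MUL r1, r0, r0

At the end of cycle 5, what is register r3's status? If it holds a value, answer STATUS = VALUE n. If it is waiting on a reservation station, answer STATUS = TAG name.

STATUS = TAG Add2

c1: issue MUL r0<-Mul1 | r0:Mul1,r1:9,r2:3,r3:1,r4:8
c2: issue ADD r0<-Add1 | r0:Add1,r1:9,r2:3,r3:1,r4:8
c3: issue ADD r1<-Add2 | r0:Add1,r1:Add2,r2:3,r3:1,r4:8
c4: stall | r0:Add1,r1:Add2,r2:3,r3:1,r4:8
c5: CDB Add2=10; issue ADD r3<-Add2 | r0:Add1,r1:10,r2:3,r3:Add2,r4:8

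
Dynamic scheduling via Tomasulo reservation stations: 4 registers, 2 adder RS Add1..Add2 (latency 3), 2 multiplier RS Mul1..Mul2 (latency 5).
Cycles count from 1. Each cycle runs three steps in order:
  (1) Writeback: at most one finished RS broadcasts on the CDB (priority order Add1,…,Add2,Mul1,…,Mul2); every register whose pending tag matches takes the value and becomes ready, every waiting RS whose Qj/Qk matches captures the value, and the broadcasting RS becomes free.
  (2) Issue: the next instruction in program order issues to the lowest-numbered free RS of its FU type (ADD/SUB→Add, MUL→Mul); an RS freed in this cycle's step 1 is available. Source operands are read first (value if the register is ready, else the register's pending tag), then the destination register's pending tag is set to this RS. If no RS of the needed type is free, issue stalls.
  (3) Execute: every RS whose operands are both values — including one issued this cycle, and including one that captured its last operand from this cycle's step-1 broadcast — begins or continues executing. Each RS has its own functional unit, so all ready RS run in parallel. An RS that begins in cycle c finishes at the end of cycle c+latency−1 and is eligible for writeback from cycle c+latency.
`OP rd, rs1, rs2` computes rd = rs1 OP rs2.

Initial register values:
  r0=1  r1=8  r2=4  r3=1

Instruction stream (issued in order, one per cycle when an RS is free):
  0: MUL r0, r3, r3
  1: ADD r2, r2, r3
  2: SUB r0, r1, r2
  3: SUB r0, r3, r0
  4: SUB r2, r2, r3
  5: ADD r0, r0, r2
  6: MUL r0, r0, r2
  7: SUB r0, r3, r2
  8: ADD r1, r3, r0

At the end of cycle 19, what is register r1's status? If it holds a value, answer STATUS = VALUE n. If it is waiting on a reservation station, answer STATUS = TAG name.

STATUS = VALUE -2

c1: issue MUL r0<-Mul1 | r0:Mul1,r1:8,r2:4,r3:1
c2: issue ADD r2<-Add1 | r0:Mul1,r1:8,r2:Add1,r3:1
c3: issue SUB r0<-Add2 | r0:Add2,r1:8,r2:Add1,r3:1
c4: stall | r0:Add2,r1:8,r2:Add1,r3:1
c5: CDB Add1=5; issue SUB r0<-Add1 | r0:Add1,r1:8,r2:5,r3:1
c6: CDB Mul1=1; stall | r0:Add1,r1:8,r2:5,r3:1
c7: stall | r0:Add1,r1:8,r2:5,r3:1
c8: CDB Add2=3; issue SUB r2<-Add2 | r0:Add1,r1:8,r2:Add2,r3:1
c9: stall | r0:Add1,r1:8,r2:Add2,r3:1
c10: stall | r0:Add1,r1:8,r2:Add2,r3:1
c11: CDB Add1=-2; issue ADD r0<-Add1 | r0:Add1,r1:8,r2:Add2,r3:1
c12: CDB Add2=4; issue MUL r0<-Mul1 | r0:Mul1,r1:8,r2:4,r3:1
c13: issue SUB r0<-Add2 | r0:Add2,r1:8,r2:4,r3:1
c14: stall | r0:Add2,r1:8,r2:4,r3:1
c15: CDB Add1=2; issue ADD r1<-Add1 | r0:Add2,r1:Add1,r2:4,r3:1
c16: CDB Add2=-3 | r0:-3,r1:Add1,r2:4,r3:1
c17: - | r0:-3,r1:Add1,r2:4,r3:1
c18: - | r0:-3,r1:Add1,r2:4,r3:1
c19: CDB Add1=-2 | r0:-3,r1:-2,r2:4,r3:1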